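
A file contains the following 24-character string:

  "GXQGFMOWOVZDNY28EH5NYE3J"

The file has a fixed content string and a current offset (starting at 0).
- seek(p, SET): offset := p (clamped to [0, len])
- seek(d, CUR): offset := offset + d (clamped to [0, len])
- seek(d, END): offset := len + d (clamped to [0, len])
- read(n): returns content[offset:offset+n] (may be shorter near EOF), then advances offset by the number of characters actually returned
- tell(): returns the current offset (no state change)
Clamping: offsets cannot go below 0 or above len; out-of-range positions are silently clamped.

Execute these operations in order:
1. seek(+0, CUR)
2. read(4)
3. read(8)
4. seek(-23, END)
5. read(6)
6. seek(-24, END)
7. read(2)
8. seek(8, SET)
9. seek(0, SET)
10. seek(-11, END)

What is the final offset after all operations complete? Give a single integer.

After 1 (seek(+0, CUR)): offset=0
After 2 (read(4)): returned 'GXQG', offset=4
After 3 (read(8)): returned 'FMOWOVZD', offset=12
After 4 (seek(-23, END)): offset=1
After 5 (read(6)): returned 'XQGFMO', offset=7
After 6 (seek(-24, END)): offset=0
After 7 (read(2)): returned 'GX', offset=2
After 8 (seek(8, SET)): offset=8
After 9 (seek(0, SET)): offset=0
After 10 (seek(-11, END)): offset=13

Answer: 13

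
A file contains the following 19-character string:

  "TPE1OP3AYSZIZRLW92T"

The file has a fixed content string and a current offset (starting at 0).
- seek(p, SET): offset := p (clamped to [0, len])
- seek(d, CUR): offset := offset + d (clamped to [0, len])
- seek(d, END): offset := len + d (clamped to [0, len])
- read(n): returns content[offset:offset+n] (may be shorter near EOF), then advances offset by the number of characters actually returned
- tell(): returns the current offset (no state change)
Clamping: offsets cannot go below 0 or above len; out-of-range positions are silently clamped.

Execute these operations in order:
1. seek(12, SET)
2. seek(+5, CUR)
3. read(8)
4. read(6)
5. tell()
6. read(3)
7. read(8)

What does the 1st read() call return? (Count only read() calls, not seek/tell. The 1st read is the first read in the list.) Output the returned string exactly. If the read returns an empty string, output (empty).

After 1 (seek(12, SET)): offset=12
After 2 (seek(+5, CUR)): offset=17
After 3 (read(8)): returned '2T', offset=19
After 4 (read(6)): returned '', offset=19
After 5 (tell()): offset=19
After 6 (read(3)): returned '', offset=19
After 7 (read(8)): returned '', offset=19

Answer: 2T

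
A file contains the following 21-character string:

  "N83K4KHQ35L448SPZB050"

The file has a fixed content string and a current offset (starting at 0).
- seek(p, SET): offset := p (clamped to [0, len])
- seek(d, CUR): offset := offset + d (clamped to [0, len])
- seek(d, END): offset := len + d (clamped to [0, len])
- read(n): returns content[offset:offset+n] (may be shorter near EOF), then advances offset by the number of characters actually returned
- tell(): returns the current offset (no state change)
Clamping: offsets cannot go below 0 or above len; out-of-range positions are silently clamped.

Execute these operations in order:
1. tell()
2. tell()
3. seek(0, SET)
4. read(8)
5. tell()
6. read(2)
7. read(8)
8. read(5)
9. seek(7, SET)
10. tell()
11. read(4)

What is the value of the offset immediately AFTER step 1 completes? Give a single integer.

Answer: 0

Derivation:
After 1 (tell()): offset=0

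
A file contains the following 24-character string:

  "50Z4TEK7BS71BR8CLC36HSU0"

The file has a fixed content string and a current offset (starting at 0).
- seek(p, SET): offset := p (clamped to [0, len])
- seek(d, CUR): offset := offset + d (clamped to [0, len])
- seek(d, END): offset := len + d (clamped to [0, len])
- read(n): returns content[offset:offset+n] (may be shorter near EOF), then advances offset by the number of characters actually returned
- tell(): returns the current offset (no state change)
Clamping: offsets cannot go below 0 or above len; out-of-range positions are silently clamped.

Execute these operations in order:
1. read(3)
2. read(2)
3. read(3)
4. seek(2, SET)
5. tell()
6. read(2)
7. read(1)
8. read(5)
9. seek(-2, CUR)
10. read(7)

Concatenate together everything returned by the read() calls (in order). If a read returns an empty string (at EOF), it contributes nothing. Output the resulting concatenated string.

After 1 (read(3)): returned '50Z', offset=3
After 2 (read(2)): returned '4T', offset=5
After 3 (read(3)): returned 'EK7', offset=8
After 4 (seek(2, SET)): offset=2
After 5 (tell()): offset=2
After 6 (read(2)): returned 'Z4', offset=4
After 7 (read(1)): returned 'T', offset=5
After 8 (read(5)): returned 'EK7BS', offset=10
After 9 (seek(-2, CUR)): offset=8
After 10 (read(7)): returned 'BS71BR8', offset=15

Answer: 50Z4TEK7Z4TEK7BSBS71BR8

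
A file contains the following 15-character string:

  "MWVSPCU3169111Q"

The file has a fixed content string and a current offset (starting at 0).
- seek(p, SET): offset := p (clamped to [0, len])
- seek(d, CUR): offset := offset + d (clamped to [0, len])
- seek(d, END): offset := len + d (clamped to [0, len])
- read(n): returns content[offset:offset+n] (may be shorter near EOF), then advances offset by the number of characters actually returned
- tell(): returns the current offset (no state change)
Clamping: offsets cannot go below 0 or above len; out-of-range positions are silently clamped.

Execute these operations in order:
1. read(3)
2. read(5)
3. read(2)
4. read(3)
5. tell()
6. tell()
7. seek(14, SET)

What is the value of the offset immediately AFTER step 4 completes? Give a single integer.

Answer: 13

Derivation:
After 1 (read(3)): returned 'MWV', offset=3
After 2 (read(5)): returned 'SPCU3', offset=8
After 3 (read(2)): returned '16', offset=10
After 4 (read(3)): returned '911', offset=13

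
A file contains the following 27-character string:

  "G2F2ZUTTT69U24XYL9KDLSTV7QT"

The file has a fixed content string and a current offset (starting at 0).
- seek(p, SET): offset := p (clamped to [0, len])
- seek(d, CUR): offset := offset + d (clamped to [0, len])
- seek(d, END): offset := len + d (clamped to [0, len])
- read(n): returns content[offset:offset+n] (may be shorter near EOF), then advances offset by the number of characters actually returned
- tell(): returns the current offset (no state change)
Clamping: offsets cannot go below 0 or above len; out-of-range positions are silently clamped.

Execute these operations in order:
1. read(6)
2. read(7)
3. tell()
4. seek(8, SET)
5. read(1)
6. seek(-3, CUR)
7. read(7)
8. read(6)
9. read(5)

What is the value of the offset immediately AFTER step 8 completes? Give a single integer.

Answer: 19

Derivation:
After 1 (read(6)): returned 'G2F2ZU', offset=6
After 2 (read(7)): returned 'TTT69U2', offset=13
After 3 (tell()): offset=13
After 4 (seek(8, SET)): offset=8
After 5 (read(1)): returned 'T', offset=9
After 6 (seek(-3, CUR)): offset=6
After 7 (read(7)): returned 'TTT69U2', offset=13
After 8 (read(6)): returned '4XYL9K', offset=19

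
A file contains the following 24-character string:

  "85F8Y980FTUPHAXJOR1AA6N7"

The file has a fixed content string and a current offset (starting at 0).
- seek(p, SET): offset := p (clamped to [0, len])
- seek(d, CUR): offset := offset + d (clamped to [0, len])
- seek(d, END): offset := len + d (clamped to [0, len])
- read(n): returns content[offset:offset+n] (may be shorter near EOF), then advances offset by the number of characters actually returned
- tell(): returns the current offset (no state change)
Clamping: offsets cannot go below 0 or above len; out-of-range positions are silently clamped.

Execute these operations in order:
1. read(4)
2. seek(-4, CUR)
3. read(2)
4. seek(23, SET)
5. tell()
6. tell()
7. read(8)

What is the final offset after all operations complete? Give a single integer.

After 1 (read(4)): returned '85F8', offset=4
After 2 (seek(-4, CUR)): offset=0
After 3 (read(2)): returned '85', offset=2
After 4 (seek(23, SET)): offset=23
After 5 (tell()): offset=23
After 6 (tell()): offset=23
After 7 (read(8)): returned '7', offset=24

Answer: 24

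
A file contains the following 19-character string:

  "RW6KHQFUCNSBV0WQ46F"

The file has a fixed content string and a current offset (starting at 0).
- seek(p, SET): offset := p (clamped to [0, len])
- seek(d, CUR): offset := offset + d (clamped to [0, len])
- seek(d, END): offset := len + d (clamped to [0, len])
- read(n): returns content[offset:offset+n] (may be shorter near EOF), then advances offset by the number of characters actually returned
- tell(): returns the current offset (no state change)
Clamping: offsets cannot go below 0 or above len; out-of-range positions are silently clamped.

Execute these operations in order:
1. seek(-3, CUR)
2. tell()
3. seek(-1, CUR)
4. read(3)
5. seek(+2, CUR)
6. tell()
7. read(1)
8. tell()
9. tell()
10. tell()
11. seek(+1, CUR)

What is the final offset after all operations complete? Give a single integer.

Answer: 7

Derivation:
After 1 (seek(-3, CUR)): offset=0
After 2 (tell()): offset=0
After 3 (seek(-1, CUR)): offset=0
After 4 (read(3)): returned 'RW6', offset=3
After 5 (seek(+2, CUR)): offset=5
After 6 (tell()): offset=5
After 7 (read(1)): returned 'Q', offset=6
After 8 (tell()): offset=6
After 9 (tell()): offset=6
After 10 (tell()): offset=6
After 11 (seek(+1, CUR)): offset=7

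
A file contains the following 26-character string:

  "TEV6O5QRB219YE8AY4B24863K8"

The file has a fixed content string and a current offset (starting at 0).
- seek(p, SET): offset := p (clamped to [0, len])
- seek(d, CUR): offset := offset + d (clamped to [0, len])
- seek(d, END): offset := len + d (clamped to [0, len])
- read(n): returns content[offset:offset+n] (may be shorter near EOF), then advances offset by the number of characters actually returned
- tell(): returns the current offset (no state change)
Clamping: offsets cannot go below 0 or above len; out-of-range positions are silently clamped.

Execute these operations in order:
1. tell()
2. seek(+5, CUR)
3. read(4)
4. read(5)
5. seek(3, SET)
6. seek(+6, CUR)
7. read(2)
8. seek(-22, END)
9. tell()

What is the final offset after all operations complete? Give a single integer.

Answer: 4

Derivation:
After 1 (tell()): offset=0
After 2 (seek(+5, CUR)): offset=5
After 3 (read(4)): returned '5QRB', offset=9
After 4 (read(5)): returned '219YE', offset=14
After 5 (seek(3, SET)): offset=3
After 6 (seek(+6, CUR)): offset=9
After 7 (read(2)): returned '21', offset=11
After 8 (seek(-22, END)): offset=4
After 9 (tell()): offset=4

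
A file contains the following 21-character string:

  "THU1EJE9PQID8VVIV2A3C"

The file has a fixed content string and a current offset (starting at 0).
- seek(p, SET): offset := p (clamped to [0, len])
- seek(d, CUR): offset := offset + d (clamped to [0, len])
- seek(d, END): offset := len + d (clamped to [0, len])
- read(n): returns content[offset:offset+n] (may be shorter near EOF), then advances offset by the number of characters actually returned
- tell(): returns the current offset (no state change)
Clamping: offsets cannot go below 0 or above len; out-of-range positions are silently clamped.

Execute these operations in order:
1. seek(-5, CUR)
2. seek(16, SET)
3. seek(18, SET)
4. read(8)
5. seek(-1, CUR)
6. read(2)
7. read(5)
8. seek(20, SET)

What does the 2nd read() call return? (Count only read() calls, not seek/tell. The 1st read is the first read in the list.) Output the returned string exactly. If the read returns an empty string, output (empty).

Answer: C

Derivation:
After 1 (seek(-5, CUR)): offset=0
After 2 (seek(16, SET)): offset=16
After 3 (seek(18, SET)): offset=18
After 4 (read(8)): returned 'A3C', offset=21
After 5 (seek(-1, CUR)): offset=20
After 6 (read(2)): returned 'C', offset=21
After 7 (read(5)): returned '', offset=21
After 8 (seek(20, SET)): offset=20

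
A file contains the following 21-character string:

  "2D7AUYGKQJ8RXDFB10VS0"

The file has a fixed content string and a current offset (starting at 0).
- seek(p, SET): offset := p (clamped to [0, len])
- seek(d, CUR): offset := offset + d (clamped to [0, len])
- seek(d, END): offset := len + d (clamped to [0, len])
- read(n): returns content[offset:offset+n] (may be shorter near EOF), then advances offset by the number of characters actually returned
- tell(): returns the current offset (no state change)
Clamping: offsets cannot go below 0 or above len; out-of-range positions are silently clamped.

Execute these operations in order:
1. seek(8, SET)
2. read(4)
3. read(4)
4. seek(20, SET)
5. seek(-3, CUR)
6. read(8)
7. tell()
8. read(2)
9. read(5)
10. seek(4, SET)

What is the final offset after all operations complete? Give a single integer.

Answer: 4

Derivation:
After 1 (seek(8, SET)): offset=8
After 2 (read(4)): returned 'QJ8R', offset=12
After 3 (read(4)): returned 'XDFB', offset=16
After 4 (seek(20, SET)): offset=20
After 5 (seek(-3, CUR)): offset=17
After 6 (read(8)): returned '0VS0', offset=21
After 7 (tell()): offset=21
After 8 (read(2)): returned '', offset=21
After 9 (read(5)): returned '', offset=21
After 10 (seek(4, SET)): offset=4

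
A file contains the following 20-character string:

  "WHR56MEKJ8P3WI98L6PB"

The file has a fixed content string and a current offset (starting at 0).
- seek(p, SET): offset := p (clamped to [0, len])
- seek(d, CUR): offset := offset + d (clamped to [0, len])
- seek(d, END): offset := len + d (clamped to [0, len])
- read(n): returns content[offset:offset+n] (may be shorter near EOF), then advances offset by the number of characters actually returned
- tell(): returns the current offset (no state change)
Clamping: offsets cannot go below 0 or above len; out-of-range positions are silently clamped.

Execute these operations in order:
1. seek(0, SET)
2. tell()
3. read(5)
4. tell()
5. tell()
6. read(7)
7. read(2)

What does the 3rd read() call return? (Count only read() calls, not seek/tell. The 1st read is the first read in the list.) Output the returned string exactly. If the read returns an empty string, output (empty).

After 1 (seek(0, SET)): offset=0
After 2 (tell()): offset=0
After 3 (read(5)): returned 'WHR56', offset=5
After 4 (tell()): offset=5
After 5 (tell()): offset=5
After 6 (read(7)): returned 'MEKJ8P3', offset=12
After 7 (read(2)): returned 'WI', offset=14

Answer: WI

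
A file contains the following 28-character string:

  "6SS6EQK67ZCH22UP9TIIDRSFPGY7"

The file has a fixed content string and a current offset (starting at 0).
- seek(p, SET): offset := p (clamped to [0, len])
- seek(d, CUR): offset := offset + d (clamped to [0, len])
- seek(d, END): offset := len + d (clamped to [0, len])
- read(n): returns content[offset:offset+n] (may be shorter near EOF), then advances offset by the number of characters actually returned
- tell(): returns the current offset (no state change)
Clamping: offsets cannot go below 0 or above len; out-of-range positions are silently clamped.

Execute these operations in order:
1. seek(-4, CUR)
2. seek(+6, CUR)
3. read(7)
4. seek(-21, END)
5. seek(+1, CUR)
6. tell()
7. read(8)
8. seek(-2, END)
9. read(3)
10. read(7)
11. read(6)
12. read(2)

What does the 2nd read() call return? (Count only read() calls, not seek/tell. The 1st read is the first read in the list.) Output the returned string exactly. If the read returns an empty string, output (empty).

After 1 (seek(-4, CUR)): offset=0
After 2 (seek(+6, CUR)): offset=6
After 3 (read(7)): returned 'K67ZCH2', offset=13
After 4 (seek(-21, END)): offset=7
After 5 (seek(+1, CUR)): offset=8
After 6 (tell()): offset=8
After 7 (read(8)): returned '7ZCH22UP', offset=16
After 8 (seek(-2, END)): offset=26
After 9 (read(3)): returned 'Y7', offset=28
After 10 (read(7)): returned '', offset=28
After 11 (read(6)): returned '', offset=28
After 12 (read(2)): returned '', offset=28

Answer: 7ZCH22UP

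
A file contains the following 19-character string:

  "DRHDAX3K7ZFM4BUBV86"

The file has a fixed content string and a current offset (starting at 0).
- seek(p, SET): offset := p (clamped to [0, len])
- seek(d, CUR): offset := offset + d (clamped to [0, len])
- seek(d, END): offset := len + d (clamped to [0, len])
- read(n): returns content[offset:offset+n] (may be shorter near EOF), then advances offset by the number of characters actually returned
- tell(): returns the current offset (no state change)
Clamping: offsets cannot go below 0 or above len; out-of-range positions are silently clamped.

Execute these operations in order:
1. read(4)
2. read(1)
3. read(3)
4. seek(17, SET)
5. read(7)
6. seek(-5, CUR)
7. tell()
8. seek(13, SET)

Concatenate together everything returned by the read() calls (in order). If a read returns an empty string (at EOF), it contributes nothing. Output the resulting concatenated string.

After 1 (read(4)): returned 'DRHD', offset=4
After 2 (read(1)): returned 'A', offset=5
After 3 (read(3)): returned 'X3K', offset=8
After 4 (seek(17, SET)): offset=17
After 5 (read(7)): returned '86', offset=19
After 6 (seek(-5, CUR)): offset=14
After 7 (tell()): offset=14
After 8 (seek(13, SET)): offset=13

Answer: DRHDAX3K86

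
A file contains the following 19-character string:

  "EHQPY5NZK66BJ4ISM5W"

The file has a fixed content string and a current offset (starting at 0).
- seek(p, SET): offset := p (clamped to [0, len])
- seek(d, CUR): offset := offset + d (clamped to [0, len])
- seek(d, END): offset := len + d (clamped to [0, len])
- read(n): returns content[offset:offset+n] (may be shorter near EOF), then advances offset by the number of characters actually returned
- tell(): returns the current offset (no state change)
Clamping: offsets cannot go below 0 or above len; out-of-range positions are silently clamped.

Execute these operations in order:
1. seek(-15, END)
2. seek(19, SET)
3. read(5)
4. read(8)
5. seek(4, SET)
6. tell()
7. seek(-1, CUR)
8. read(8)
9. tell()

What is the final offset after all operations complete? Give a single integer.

Answer: 11

Derivation:
After 1 (seek(-15, END)): offset=4
After 2 (seek(19, SET)): offset=19
After 3 (read(5)): returned '', offset=19
After 4 (read(8)): returned '', offset=19
After 5 (seek(4, SET)): offset=4
After 6 (tell()): offset=4
After 7 (seek(-1, CUR)): offset=3
After 8 (read(8)): returned 'PY5NZK66', offset=11
After 9 (tell()): offset=11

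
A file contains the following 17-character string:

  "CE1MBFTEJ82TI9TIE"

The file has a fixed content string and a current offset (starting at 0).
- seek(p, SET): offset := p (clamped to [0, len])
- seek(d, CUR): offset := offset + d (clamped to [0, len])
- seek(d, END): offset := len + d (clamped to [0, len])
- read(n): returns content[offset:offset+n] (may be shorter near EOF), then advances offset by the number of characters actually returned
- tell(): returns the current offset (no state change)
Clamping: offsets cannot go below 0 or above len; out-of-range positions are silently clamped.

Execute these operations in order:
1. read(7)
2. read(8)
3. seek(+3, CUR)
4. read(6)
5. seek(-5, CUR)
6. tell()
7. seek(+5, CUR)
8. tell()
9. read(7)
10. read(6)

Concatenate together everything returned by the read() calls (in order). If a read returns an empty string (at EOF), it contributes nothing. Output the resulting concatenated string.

After 1 (read(7)): returned 'CE1MBFT', offset=7
After 2 (read(8)): returned 'EJ82TI9T', offset=15
After 3 (seek(+3, CUR)): offset=17
After 4 (read(6)): returned '', offset=17
After 5 (seek(-5, CUR)): offset=12
After 6 (tell()): offset=12
After 7 (seek(+5, CUR)): offset=17
After 8 (tell()): offset=17
After 9 (read(7)): returned '', offset=17
After 10 (read(6)): returned '', offset=17

Answer: CE1MBFTEJ82TI9T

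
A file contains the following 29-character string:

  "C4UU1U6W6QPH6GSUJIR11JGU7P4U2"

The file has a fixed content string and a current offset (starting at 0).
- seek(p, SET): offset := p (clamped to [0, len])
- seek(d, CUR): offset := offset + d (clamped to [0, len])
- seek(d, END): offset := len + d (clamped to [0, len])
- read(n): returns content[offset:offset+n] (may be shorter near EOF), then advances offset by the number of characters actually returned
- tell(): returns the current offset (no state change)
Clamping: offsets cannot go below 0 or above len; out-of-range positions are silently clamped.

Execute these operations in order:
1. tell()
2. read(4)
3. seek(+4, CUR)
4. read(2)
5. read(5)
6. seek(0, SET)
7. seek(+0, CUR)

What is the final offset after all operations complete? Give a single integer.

After 1 (tell()): offset=0
After 2 (read(4)): returned 'C4UU', offset=4
After 3 (seek(+4, CUR)): offset=8
After 4 (read(2)): returned '6Q', offset=10
After 5 (read(5)): returned 'PH6GS', offset=15
After 6 (seek(0, SET)): offset=0
After 7 (seek(+0, CUR)): offset=0

Answer: 0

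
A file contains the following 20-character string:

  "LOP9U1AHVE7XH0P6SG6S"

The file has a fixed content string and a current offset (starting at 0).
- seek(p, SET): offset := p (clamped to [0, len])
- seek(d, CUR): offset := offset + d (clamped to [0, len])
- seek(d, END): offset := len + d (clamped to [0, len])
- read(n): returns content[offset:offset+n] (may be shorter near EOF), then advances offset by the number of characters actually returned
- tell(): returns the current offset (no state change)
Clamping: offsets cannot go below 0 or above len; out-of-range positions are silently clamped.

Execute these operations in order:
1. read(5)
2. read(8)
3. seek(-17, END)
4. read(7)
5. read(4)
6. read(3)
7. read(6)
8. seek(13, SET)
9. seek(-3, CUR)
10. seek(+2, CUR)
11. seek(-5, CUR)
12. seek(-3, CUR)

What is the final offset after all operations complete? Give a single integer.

Answer: 4

Derivation:
After 1 (read(5)): returned 'LOP9U', offset=5
After 2 (read(8)): returned '1AHVE7XH', offset=13
After 3 (seek(-17, END)): offset=3
After 4 (read(7)): returned '9U1AHVE', offset=10
After 5 (read(4)): returned '7XH0', offset=14
After 6 (read(3)): returned 'P6S', offset=17
After 7 (read(6)): returned 'G6S', offset=20
After 8 (seek(13, SET)): offset=13
After 9 (seek(-3, CUR)): offset=10
After 10 (seek(+2, CUR)): offset=12
After 11 (seek(-5, CUR)): offset=7
After 12 (seek(-3, CUR)): offset=4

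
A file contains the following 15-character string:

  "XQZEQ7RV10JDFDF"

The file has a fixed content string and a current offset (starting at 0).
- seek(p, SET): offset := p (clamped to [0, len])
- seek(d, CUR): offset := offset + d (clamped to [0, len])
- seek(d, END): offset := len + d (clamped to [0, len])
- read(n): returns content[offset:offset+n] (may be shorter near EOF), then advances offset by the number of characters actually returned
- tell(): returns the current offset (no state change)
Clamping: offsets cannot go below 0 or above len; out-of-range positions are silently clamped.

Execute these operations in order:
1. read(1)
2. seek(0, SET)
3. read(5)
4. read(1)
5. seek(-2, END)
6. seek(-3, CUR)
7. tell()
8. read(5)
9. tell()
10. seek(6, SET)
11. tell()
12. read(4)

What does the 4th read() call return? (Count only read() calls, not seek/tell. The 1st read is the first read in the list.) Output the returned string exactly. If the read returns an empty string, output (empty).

Answer: JDFDF

Derivation:
After 1 (read(1)): returned 'X', offset=1
After 2 (seek(0, SET)): offset=0
After 3 (read(5)): returned 'XQZEQ', offset=5
After 4 (read(1)): returned '7', offset=6
After 5 (seek(-2, END)): offset=13
After 6 (seek(-3, CUR)): offset=10
After 7 (tell()): offset=10
After 8 (read(5)): returned 'JDFDF', offset=15
After 9 (tell()): offset=15
After 10 (seek(6, SET)): offset=6
After 11 (tell()): offset=6
After 12 (read(4)): returned 'RV10', offset=10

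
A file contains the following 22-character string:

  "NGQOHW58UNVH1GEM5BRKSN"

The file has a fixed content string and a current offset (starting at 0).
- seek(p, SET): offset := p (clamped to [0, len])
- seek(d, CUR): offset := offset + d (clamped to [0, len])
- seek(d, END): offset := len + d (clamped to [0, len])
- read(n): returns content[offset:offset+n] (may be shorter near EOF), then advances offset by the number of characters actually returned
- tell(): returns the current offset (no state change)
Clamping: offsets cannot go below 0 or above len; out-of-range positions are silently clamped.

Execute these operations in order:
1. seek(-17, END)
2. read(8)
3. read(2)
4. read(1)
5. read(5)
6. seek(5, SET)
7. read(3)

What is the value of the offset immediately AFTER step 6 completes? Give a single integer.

After 1 (seek(-17, END)): offset=5
After 2 (read(8)): returned 'W58UNVH1', offset=13
After 3 (read(2)): returned 'GE', offset=15
After 4 (read(1)): returned 'M', offset=16
After 5 (read(5)): returned '5BRKS', offset=21
After 6 (seek(5, SET)): offset=5

Answer: 5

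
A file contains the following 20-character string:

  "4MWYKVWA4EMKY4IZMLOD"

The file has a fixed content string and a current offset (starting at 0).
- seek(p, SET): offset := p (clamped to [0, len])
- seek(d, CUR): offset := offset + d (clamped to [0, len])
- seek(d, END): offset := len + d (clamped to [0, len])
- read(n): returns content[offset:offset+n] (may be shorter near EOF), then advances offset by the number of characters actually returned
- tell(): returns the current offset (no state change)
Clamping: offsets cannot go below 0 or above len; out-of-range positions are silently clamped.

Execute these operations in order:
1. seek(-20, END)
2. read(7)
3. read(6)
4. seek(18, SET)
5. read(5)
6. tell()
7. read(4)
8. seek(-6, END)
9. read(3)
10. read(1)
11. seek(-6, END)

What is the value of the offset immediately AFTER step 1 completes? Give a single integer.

After 1 (seek(-20, END)): offset=0

Answer: 0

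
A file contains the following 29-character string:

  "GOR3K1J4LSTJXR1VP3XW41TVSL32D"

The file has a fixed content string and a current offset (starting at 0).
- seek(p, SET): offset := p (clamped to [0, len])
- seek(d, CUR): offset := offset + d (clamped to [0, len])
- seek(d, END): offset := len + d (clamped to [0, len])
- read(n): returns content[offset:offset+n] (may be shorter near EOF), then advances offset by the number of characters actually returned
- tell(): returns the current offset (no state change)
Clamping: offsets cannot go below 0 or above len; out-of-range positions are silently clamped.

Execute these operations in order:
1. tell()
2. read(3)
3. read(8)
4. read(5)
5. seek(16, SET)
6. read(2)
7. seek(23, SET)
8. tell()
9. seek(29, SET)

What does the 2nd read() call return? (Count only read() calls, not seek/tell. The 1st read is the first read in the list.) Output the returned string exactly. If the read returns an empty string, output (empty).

Answer: 3K1J4LST

Derivation:
After 1 (tell()): offset=0
After 2 (read(3)): returned 'GOR', offset=3
After 3 (read(8)): returned '3K1J4LST', offset=11
After 4 (read(5)): returned 'JXR1V', offset=16
After 5 (seek(16, SET)): offset=16
After 6 (read(2)): returned 'P3', offset=18
After 7 (seek(23, SET)): offset=23
After 8 (tell()): offset=23
After 9 (seek(29, SET)): offset=29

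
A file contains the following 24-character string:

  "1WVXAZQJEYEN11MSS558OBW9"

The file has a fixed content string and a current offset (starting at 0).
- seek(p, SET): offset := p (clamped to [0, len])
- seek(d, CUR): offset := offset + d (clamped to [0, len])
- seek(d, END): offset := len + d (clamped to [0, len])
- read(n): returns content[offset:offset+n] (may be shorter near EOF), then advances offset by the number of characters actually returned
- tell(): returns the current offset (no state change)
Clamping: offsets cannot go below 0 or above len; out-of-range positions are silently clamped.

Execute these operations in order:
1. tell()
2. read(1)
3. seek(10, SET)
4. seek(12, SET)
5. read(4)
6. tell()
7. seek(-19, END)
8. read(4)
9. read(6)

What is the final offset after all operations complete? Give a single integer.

Answer: 15

Derivation:
After 1 (tell()): offset=0
After 2 (read(1)): returned '1', offset=1
After 3 (seek(10, SET)): offset=10
After 4 (seek(12, SET)): offset=12
After 5 (read(4)): returned '11MS', offset=16
After 6 (tell()): offset=16
After 7 (seek(-19, END)): offset=5
After 8 (read(4)): returned 'ZQJE', offset=9
After 9 (read(6)): returned 'YEN11M', offset=15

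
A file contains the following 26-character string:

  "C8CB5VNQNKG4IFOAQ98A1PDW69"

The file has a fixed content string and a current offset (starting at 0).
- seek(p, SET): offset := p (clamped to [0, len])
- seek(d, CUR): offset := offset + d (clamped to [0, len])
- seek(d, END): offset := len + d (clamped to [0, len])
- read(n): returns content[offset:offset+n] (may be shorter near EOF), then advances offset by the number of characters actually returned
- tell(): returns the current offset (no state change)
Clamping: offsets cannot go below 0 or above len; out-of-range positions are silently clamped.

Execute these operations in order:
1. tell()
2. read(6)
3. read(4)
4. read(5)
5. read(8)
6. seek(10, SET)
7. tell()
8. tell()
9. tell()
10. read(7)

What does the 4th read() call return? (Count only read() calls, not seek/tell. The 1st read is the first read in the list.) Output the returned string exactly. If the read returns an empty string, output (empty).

Answer: AQ98A1PD

Derivation:
After 1 (tell()): offset=0
After 2 (read(6)): returned 'C8CB5V', offset=6
After 3 (read(4)): returned 'NQNK', offset=10
After 4 (read(5)): returned 'G4IFO', offset=15
After 5 (read(8)): returned 'AQ98A1PD', offset=23
After 6 (seek(10, SET)): offset=10
After 7 (tell()): offset=10
After 8 (tell()): offset=10
After 9 (tell()): offset=10
After 10 (read(7)): returned 'G4IFOAQ', offset=17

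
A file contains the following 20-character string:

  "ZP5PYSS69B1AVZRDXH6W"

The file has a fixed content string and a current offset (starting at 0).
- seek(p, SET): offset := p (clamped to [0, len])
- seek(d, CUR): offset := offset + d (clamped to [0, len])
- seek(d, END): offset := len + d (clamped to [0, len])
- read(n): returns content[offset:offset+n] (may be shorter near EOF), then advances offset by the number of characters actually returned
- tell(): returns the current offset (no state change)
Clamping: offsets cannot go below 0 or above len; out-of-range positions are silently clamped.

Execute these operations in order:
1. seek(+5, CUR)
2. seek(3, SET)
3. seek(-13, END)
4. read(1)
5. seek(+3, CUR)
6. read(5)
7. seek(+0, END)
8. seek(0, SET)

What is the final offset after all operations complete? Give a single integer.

Answer: 0

Derivation:
After 1 (seek(+5, CUR)): offset=5
After 2 (seek(3, SET)): offset=3
After 3 (seek(-13, END)): offset=7
After 4 (read(1)): returned '6', offset=8
After 5 (seek(+3, CUR)): offset=11
After 6 (read(5)): returned 'AVZRD', offset=16
After 7 (seek(+0, END)): offset=20
After 8 (seek(0, SET)): offset=0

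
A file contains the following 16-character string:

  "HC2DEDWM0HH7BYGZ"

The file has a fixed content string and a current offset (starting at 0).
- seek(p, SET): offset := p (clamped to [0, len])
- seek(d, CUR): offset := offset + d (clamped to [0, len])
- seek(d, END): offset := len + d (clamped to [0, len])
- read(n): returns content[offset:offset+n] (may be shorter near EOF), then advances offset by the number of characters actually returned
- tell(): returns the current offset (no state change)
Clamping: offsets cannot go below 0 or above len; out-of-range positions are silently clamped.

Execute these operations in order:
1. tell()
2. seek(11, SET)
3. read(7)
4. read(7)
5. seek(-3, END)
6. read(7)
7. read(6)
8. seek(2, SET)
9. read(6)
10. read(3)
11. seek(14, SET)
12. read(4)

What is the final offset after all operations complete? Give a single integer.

After 1 (tell()): offset=0
After 2 (seek(11, SET)): offset=11
After 3 (read(7)): returned '7BYGZ', offset=16
After 4 (read(7)): returned '', offset=16
After 5 (seek(-3, END)): offset=13
After 6 (read(7)): returned 'YGZ', offset=16
After 7 (read(6)): returned '', offset=16
After 8 (seek(2, SET)): offset=2
After 9 (read(6)): returned '2DEDWM', offset=8
After 10 (read(3)): returned '0HH', offset=11
After 11 (seek(14, SET)): offset=14
After 12 (read(4)): returned 'GZ', offset=16

Answer: 16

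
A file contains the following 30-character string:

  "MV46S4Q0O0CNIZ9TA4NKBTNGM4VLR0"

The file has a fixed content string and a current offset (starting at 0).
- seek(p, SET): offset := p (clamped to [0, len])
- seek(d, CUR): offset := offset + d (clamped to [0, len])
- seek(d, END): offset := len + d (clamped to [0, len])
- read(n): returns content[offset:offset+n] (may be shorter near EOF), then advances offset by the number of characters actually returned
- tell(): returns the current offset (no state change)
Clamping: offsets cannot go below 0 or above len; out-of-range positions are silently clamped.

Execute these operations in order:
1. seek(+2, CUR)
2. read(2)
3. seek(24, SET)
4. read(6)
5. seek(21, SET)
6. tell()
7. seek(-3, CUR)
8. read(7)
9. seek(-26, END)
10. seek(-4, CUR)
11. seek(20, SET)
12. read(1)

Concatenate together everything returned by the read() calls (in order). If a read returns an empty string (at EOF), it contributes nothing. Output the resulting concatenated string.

After 1 (seek(+2, CUR)): offset=2
After 2 (read(2)): returned '46', offset=4
After 3 (seek(24, SET)): offset=24
After 4 (read(6)): returned 'M4VLR0', offset=30
After 5 (seek(21, SET)): offset=21
After 6 (tell()): offset=21
After 7 (seek(-3, CUR)): offset=18
After 8 (read(7)): returned 'NKBTNGM', offset=25
After 9 (seek(-26, END)): offset=4
After 10 (seek(-4, CUR)): offset=0
After 11 (seek(20, SET)): offset=20
After 12 (read(1)): returned 'B', offset=21

Answer: 46M4VLR0NKBTNGMB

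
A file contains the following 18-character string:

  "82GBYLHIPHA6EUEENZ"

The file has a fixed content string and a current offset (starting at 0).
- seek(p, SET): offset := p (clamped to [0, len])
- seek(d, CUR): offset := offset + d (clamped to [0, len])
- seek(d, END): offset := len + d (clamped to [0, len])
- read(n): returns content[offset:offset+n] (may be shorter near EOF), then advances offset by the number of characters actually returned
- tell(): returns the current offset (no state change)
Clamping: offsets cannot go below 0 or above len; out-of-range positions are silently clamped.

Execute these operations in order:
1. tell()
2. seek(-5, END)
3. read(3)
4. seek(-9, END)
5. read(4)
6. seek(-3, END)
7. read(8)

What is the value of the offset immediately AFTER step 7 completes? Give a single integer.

After 1 (tell()): offset=0
After 2 (seek(-5, END)): offset=13
After 3 (read(3)): returned 'UEE', offset=16
After 4 (seek(-9, END)): offset=9
After 5 (read(4)): returned 'HA6E', offset=13
After 6 (seek(-3, END)): offset=15
After 7 (read(8)): returned 'ENZ', offset=18

Answer: 18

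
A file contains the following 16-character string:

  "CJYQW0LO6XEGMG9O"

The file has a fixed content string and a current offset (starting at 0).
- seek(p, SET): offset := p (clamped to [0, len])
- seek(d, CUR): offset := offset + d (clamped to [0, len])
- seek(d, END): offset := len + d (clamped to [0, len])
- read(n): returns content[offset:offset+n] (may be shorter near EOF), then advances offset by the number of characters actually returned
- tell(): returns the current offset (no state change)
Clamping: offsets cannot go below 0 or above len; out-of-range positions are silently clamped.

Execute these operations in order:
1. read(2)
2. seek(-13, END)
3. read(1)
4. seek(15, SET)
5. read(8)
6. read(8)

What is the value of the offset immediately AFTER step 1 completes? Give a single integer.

Answer: 2

Derivation:
After 1 (read(2)): returned 'CJ', offset=2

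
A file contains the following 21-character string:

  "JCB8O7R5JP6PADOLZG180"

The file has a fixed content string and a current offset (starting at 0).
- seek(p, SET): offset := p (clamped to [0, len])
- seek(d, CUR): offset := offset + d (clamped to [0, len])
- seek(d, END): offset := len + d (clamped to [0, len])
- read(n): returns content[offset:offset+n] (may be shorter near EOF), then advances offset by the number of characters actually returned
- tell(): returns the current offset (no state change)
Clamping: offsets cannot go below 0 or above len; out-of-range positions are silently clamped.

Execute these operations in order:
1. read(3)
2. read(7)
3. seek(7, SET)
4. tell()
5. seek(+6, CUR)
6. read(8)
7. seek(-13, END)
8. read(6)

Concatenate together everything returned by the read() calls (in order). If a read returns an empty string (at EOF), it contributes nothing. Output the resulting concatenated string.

After 1 (read(3)): returned 'JCB', offset=3
After 2 (read(7)): returned '8O7R5JP', offset=10
After 3 (seek(7, SET)): offset=7
After 4 (tell()): offset=7
After 5 (seek(+6, CUR)): offset=13
After 6 (read(8)): returned 'DOLZG180', offset=21
After 7 (seek(-13, END)): offset=8
After 8 (read(6)): returned 'JP6PAD', offset=14

Answer: JCB8O7R5JPDOLZG180JP6PAD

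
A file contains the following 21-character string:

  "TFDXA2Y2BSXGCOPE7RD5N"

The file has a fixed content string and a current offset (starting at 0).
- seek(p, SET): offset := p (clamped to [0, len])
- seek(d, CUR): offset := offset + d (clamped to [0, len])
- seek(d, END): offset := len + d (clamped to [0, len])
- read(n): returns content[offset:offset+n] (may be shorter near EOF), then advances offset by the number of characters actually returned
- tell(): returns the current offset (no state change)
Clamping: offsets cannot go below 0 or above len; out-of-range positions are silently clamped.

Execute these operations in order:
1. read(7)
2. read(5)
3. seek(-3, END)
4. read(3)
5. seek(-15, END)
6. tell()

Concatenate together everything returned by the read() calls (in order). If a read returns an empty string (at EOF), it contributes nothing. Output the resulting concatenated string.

Answer: TFDXA2Y2BSXGD5N

Derivation:
After 1 (read(7)): returned 'TFDXA2Y', offset=7
After 2 (read(5)): returned '2BSXG', offset=12
After 3 (seek(-3, END)): offset=18
After 4 (read(3)): returned 'D5N', offset=21
After 5 (seek(-15, END)): offset=6
After 6 (tell()): offset=6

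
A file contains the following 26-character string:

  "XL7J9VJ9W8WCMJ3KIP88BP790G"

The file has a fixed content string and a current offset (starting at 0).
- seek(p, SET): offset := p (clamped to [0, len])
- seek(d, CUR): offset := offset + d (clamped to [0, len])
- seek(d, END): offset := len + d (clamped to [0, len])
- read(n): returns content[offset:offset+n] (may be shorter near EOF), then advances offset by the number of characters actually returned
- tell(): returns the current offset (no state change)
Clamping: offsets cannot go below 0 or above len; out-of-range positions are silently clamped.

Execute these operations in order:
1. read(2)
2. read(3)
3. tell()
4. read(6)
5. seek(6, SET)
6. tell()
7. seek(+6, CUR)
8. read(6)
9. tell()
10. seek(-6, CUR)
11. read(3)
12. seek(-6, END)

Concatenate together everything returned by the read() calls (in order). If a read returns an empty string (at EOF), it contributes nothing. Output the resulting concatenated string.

Answer: XL7J9VJ9W8WMJ3KIPMJ3

Derivation:
After 1 (read(2)): returned 'XL', offset=2
After 2 (read(3)): returned '7J9', offset=5
After 3 (tell()): offset=5
After 4 (read(6)): returned 'VJ9W8W', offset=11
After 5 (seek(6, SET)): offset=6
After 6 (tell()): offset=6
After 7 (seek(+6, CUR)): offset=12
After 8 (read(6)): returned 'MJ3KIP', offset=18
After 9 (tell()): offset=18
After 10 (seek(-6, CUR)): offset=12
After 11 (read(3)): returned 'MJ3', offset=15
After 12 (seek(-6, END)): offset=20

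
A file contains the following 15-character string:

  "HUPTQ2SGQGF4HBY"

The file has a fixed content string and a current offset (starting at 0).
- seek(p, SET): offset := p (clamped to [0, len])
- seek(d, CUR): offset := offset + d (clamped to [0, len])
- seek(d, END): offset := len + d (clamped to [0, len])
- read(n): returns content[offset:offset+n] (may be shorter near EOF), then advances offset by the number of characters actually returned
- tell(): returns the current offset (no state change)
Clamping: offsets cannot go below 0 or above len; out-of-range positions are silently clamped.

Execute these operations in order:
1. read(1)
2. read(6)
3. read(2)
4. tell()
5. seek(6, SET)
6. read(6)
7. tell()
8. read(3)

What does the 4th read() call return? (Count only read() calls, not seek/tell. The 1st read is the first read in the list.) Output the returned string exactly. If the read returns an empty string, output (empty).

After 1 (read(1)): returned 'H', offset=1
After 2 (read(6)): returned 'UPTQ2S', offset=7
After 3 (read(2)): returned 'GQ', offset=9
After 4 (tell()): offset=9
After 5 (seek(6, SET)): offset=6
After 6 (read(6)): returned 'SGQGF4', offset=12
After 7 (tell()): offset=12
After 8 (read(3)): returned 'HBY', offset=15

Answer: SGQGF4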